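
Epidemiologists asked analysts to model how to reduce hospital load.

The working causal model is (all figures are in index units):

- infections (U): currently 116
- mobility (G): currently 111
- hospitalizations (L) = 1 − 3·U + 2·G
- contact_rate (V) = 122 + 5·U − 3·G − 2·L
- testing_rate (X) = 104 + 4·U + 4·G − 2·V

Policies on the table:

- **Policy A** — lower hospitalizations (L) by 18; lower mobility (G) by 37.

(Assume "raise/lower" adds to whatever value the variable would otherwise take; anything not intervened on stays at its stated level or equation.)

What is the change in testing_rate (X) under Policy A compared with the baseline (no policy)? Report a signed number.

Baseline:
  U = 116
  G = 111
  L = 1 − 3·116 + 2·111 = -125
  V = 122 + 5·116 − 3·111 − 2·(-125) = 619
  X = 104 + 4·116 + 4·111 − 2·619 = -226
Policy A (L − 18, G − 37):
  U = 116
  G = 111 − 37 = 74
  L = 1 − 3·116 + 2·74 (−18 from intervention) = -217
  V = 122 + 5·116 − 3·74 − 2·(-217) = 914
  X = 104 + 4·116 + 4·74 − 2·914 = -964
Change in X: -964 − (-226) = -738

-738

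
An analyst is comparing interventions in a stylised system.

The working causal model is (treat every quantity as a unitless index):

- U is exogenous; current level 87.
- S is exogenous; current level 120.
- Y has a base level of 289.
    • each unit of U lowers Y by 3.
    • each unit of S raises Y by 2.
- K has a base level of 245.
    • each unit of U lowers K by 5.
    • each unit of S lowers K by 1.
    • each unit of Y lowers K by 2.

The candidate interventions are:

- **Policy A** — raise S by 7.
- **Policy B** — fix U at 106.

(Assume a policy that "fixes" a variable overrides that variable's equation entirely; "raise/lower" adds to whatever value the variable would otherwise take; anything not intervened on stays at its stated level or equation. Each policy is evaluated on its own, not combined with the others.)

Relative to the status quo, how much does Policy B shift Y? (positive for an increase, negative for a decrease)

Baseline:
  U = 87
  S = 120
  Y = 289 − 3·87 + 2·120 = 268
Policy B (U := 106):
  U = 106
  S = 120
  Y = 289 − 3·106 + 2·120 = 211
Change in Y: 211 − 268 = -57

-57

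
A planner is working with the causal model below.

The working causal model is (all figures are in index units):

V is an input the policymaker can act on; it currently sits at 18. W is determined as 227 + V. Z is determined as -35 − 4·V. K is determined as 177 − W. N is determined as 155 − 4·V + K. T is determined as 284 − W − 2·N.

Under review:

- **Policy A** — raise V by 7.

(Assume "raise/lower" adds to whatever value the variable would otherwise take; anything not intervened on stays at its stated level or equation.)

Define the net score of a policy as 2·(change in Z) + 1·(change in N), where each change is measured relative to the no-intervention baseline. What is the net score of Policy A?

-91

Baseline:
  V = 18
  W = 227 + 18 = 245
  Z = -35 − 4·18 = -107
  K = 177 − 245 = -68
  N = 155 − 4·18 + (-68) = 15
Policy A (V + 7):
  V = 18 + 7 = 25
  W = 227 + 25 = 252
  Z = -35 − 4·25 = -135
  K = 177 − 252 = -75
  N = 155 − 4·25 + (-75) = -20
ΔZ = -135 − (-107) = -28; ΔN = -20 − 15 = -35
Score = 2·(-28) + 1·(-35) = -91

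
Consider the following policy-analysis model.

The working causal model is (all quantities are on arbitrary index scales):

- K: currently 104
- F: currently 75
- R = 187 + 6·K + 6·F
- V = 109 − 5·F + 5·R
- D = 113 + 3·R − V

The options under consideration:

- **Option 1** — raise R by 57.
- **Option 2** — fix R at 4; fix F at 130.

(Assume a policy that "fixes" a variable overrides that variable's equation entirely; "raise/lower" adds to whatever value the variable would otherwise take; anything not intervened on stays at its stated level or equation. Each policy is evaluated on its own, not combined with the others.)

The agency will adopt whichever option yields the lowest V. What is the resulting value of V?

-521

Option 1 (R + 57):
  K = 104
  F = 75
  R = 187 + 6·104 + 6·75 (+57 from intervention) = 1318
  V = 109 − 5·75 + 5·1318 = 6324
Option 2 (R := 4, F := 130):
  K = 104
  F = 130
  R = 4
  V = 109 − 5·130 + 5·4 = -521
Comparing — Option 1: V=6324, Option 2: V=-521. Lowest is -521 (Option 2).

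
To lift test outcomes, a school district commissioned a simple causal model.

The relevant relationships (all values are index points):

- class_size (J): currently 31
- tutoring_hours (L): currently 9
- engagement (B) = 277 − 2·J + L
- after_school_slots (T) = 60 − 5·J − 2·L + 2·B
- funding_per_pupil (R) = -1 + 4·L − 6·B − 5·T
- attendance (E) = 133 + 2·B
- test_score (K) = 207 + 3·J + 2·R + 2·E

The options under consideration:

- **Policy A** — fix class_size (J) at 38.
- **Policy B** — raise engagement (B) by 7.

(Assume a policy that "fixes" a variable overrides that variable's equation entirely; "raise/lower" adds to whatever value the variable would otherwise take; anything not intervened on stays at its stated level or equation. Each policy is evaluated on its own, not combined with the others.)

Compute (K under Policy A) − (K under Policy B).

Policy A (J := 38):
  J = 38
  L = 9
  B = 277 − 2·38 + 9 = 210
  T = 60 − 5·38 − 2·9 + 2·210 = 272
  R = -1 + 4·9 − 6·210 − 5·272 = -2585
  E = 133 + 2·210 = 553
  K = 207 + 3·38 + 2·(-2585) + 2·553 = -3743
Policy B (B + 7):
  J = 31
  L = 9
  B = 277 − 2·31 + 9 (+7 from intervention) = 231
  T = 60 − 5·31 − 2·9 + 2·231 = 349
  R = -1 + 4·9 − 6·231 − 5·349 = -3096
  E = 133 + 2·231 = 595
  K = 207 + 3·31 + 2·(-3096) + 2·595 = -4702
K: -3743 − (-4702) = 959

959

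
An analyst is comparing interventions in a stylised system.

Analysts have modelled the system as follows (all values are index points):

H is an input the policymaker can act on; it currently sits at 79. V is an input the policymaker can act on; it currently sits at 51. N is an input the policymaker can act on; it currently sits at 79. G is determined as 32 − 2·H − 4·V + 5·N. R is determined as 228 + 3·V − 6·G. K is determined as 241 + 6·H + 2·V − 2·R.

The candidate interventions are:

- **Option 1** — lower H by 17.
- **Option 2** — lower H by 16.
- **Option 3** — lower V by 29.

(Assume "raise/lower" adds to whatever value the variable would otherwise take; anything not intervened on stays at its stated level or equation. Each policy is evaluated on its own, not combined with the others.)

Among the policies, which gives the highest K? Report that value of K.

2343

Option 1 (H − 17):
  H = 79 − 17 = 62
  V = 51
  N = 79
  G = 32 − 2·62 − 4·51 + 5·79 = 99
  R = 228 + 3·51 − 6·99 = -213
  K = 241 + 6·62 + 2·51 − 2·(-213) = 1141
Option 2 (H − 16):
  H = 79 − 16 = 63
  V = 51
  N = 79
  G = 32 − 2·63 − 4·51 + 5·79 = 97
  R = 228 + 3·51 − 6·97 = -201
  K = 241 + 6·63 + 2·51 − 2·(-201) = 1123
Option 3 (V − 29):
  H = 79
  V = 51 − 29 = 22
  N = 79
  G = 32 − 2·79 − 4·22 + 5·79 = 181
  R = 228 + 3·22 − 6·181 = -792
  K = 241 + 6·79 + 2·22 − 2·(-792) = 2343
Comparing — Option 1: K=1141, Option 2: K=1123, Option 3: K=2343. Highest is 2343 (Option 3).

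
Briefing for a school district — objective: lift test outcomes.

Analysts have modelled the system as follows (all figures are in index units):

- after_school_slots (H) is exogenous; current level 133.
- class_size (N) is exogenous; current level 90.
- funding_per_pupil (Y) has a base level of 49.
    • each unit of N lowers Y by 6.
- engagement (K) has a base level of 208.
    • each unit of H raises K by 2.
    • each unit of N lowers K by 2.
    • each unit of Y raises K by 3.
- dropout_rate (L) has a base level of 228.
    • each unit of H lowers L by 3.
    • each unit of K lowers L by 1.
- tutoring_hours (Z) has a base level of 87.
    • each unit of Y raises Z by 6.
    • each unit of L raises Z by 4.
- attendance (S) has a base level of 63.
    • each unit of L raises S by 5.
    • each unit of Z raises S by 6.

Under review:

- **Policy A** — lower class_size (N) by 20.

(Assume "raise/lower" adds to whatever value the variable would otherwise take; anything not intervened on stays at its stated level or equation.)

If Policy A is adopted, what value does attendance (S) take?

4861

Policy A (N − 20):
  H = 133
  N = 90 − 20 = 70
  Y = 49 − 6·70 = -371
  K = 208 + 2·133 − 2·70 + 3·(-371) = -779
  L = 228 − 3·133 − (-779) = 608
  Z = 87 + 6·(-371) + 4·608 = 293
  S = 63 + 5·608 + 6·293 = 4861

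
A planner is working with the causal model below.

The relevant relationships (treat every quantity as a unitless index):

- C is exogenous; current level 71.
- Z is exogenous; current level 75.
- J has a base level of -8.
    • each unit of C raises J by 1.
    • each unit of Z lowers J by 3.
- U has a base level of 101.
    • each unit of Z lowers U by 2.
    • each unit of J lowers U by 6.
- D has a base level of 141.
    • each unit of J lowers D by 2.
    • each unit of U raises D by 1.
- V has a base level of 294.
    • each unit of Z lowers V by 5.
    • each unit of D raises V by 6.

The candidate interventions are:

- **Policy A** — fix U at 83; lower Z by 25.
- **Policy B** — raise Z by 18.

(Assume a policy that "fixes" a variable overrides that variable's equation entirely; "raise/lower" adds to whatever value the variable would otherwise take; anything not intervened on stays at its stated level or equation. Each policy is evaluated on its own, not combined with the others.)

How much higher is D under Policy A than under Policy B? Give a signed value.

Policy A (U := 83, Z − 25):
  C = 71
  Z = 75 − 25 = 50
  J = -8 + 71 − 3·50 = -87
  U = 83
  D = 141 − 2·(-87) + 83 = 398
Policy B (Z + 18):
  C = 71
  Z = 75 + 18 = 93
  J = -8 + 71 − 3·93 = -216
  U = 101 − 2·93 − 6·(-216) = 1211
  D = 141 − 2·(-216) + 1211 = 1784
D: 398 − 1784 = -1386

-1386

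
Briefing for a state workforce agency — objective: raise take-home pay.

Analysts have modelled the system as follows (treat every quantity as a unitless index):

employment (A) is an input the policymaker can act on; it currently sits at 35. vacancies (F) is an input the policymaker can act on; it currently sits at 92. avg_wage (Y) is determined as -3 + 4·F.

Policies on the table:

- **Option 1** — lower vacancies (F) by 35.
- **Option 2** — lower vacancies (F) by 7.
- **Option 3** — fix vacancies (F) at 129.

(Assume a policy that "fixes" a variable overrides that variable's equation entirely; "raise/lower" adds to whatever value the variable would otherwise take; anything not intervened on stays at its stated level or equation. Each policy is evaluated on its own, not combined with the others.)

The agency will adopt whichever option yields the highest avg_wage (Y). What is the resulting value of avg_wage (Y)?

Option 1 (F − 35):
  F = 92 − 35 = 57
  Y = -3 + 4·57 = 225
Option 2 (F − 7):
  F = 92 − 7 = 85
  Y = -3 + 4·85 = 337
Option 3 (F := 129):
  F = 129
  Y = -3 + 4·129 = 513
Comparing — Option 1: Y=225, Option 2: Y=337, Option 3: Y=513. Highest is 513 (Option 3).

513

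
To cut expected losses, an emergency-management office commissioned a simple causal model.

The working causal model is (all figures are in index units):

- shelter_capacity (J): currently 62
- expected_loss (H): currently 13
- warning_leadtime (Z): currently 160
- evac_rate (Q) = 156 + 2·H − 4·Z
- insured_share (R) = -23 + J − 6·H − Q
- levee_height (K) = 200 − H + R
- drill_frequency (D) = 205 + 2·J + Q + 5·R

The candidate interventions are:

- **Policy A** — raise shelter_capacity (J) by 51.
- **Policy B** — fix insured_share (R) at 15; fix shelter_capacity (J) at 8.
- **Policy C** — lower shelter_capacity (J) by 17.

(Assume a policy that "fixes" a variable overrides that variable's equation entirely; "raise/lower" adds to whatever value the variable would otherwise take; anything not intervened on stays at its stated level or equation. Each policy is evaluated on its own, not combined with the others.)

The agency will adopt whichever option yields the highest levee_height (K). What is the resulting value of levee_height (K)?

657

Policy A (J + 51):
  J = 62 + 51 = 113
  H = 13
  Z = 160
  Q = 156 + 2·13 − 4·160 = -458
  R = -23 + 113 − 6·13 − (-458) = 470
  K = 200 − 13 + 470 = 657
Policy B (R := 15, J := 8):
  J = 8
  H = 13
  Z = 160
  Q = 156 + 2·13 − 4·160 = -458
  R = 15
  K = 200 − 13 + 15 = 202
Policy C (J − 17):
  J = 62 − 17 = 45
  H = 13
  Z = 160
  Q = 156 + 2·13 − 4·160 = -458
  R = -23 + 45 − 6·13 − (-458) = 402
  K = 200 − 13 + 402 = 589
Comparing — Policy A: K=657, Policy B: K=202, Policy C: K=589. Highest is 657 (Policy A).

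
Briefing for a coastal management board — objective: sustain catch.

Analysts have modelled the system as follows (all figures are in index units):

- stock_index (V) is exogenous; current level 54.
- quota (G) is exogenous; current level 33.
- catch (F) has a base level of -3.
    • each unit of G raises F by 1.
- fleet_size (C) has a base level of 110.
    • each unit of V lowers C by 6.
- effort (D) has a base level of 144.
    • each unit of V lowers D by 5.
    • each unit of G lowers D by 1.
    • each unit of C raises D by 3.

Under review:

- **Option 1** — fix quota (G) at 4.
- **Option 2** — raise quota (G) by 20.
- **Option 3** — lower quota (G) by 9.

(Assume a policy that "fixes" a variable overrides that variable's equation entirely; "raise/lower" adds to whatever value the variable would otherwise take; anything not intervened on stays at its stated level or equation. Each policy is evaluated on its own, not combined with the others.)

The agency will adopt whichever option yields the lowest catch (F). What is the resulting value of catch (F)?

Option 1 (G := 4):
  G = 4
  F = -3 + 4 = 1
Option 2 (G + 20):
  G = 33 + 20 = 53
  F = -3 + 53 = 50
Option 3 (G − 9):
  G = 33 − 9 = 24
  F = -3 + 24 = 21
Comparing — Option 1: F=1, Option 2: F=50, Option 3: F=21. Lowest is 1 (Option 1).

1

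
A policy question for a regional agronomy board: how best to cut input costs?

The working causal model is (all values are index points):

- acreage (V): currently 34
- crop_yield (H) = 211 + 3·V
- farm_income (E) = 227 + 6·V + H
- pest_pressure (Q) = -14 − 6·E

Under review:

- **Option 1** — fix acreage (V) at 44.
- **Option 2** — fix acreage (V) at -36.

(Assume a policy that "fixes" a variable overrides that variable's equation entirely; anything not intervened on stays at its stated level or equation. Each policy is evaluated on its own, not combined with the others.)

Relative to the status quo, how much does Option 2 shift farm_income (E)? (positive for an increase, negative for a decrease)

Baseline:
  V = 34
  H = 211 + 3·34 = 313
  E = 227 + 6·34 + 313 = 744
Option 2 (V := -36):
  V = -36
  H = 211 + 3·(-36) = 103
  E = 227 + 6·(-36) + 103 = 114
Change in E: 114 − 744 = -630

-630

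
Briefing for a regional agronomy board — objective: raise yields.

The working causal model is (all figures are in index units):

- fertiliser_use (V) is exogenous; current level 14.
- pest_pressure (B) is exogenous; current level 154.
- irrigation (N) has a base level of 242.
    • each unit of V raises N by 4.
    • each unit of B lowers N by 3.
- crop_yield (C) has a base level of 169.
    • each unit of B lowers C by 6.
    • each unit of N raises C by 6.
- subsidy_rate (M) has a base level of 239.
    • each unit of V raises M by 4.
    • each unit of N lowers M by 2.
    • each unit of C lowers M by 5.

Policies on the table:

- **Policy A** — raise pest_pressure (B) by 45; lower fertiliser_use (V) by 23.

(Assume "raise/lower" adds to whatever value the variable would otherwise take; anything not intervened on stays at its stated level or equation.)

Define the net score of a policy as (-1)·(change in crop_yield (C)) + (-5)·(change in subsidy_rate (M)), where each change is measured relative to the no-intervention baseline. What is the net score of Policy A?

Baseline:
  V = 14
  B = 154
  N = 242 + 4·14 − 3·154 = -164
  C = 169 − 6·154 + 6·(-164) = -1739
  M = 239 + 4·14 − 2·(-164) − 5·(-1739) = 9318
Policy A (B + 45, V − 23):
  V = 14 − 23 = -9
  B = 154 + 45 = 199
  N = 242 + 4·(-9) − 3·199 = -391
  C = 169 − 6·199 + 6·(-391) = -3371
  M = 239 + 4·(-9) − 2·(-391) − 5·(-3371) = 17840
ΔC = -3371 − (-1739) = -1632; ΔM = 17840 − 9318 = 8522
Score = (-1)·(-1632) + (-5)·8522 = -40978

-40978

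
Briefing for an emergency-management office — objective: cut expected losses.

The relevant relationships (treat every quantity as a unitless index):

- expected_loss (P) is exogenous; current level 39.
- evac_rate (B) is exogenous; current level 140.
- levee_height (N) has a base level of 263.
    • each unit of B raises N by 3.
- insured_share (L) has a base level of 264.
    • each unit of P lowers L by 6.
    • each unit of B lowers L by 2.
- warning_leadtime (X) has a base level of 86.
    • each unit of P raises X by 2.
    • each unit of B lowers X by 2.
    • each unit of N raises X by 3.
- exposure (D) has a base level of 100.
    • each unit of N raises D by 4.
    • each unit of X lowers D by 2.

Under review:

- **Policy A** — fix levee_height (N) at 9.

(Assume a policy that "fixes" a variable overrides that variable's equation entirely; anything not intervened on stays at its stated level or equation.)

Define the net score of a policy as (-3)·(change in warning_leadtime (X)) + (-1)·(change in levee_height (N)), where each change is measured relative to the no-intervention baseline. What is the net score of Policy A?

Baseline:
  P = 39
  B = 140
  N = 263 + 3·140 = 683
  X = 86 + 2·39 − 2·140 + 3·683 = 1933
Policy A (N := 9):
  P = 39
  B = 140
  N = 9
  X = 86 + 2·39 − 2·140 + 3·9 = -89
ΔX = -89 − 1933 = -2022; ΔN = 9 − 683 = -674
Score = (-3)·(-2022) + (-1)·(-674) = 6740

6740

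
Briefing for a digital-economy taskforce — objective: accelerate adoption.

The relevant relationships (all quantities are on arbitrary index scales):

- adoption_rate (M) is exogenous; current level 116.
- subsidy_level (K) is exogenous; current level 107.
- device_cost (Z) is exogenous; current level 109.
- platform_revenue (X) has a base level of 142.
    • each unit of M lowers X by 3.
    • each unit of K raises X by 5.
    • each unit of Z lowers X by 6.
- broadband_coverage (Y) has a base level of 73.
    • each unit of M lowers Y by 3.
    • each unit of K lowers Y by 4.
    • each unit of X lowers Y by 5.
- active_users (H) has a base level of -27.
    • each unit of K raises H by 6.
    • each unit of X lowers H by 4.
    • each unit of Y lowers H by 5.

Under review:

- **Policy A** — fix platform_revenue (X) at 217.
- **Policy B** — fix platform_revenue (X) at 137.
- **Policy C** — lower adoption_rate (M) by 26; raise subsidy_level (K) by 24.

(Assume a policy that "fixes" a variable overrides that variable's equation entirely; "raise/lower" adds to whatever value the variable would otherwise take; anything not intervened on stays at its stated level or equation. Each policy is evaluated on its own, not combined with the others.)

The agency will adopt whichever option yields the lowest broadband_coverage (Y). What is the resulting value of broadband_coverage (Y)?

Policy A (X := 217):
  M = 116
  K = 107
  Z = 109
  X = 217
  Y = 73 − 3·116 − 4·107 − 5·217 = -1788
Policy B (X := 137):
  M = 116
  K = 107
  Z = 109
  X = 137
  Y = 73 − 3·116 − 4·107 − 5·137 = -1388
Policy C (M − 26, K + 24):
  M = 116 − 26 = 90
  K = 107 + 24 = 131
  Z = 109
  X = 142 − 3·90 + 5·131 − 6·109 = -127
  Y = 73 − 3·90 − 4·131 − 5·(-127) = -86
Comparing — Policy A: Y=-1788, Policy B: Y=-1388, Policy C: Y=-86. Lowest is -1788 (Policy A).

-1788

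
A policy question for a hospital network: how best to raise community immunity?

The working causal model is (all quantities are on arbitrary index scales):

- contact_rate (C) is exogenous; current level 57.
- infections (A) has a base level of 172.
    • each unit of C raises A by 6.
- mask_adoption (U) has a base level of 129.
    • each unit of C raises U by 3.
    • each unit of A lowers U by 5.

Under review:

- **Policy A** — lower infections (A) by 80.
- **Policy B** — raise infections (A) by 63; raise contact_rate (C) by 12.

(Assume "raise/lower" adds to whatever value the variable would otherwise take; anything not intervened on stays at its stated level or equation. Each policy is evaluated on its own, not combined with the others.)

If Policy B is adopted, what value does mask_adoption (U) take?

-2909

Policy B (A + 63, C + 12):
  C = 57 + 12 = 69
  A = 172 + 6·69 (+63 from intervention) = 649
  U = 129 + 3·69 − 5·649 = -2909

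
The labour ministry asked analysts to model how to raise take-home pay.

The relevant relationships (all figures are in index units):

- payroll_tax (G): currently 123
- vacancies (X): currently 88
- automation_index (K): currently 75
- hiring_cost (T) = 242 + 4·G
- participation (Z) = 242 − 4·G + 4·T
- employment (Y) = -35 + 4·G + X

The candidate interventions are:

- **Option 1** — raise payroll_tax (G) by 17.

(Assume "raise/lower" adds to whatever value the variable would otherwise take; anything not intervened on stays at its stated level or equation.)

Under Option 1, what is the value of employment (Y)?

Option 1 (G + 17):
  G = 123 + 17 = 140
  X = 88
  Y = -35 + 4·140 + 88 = 613

613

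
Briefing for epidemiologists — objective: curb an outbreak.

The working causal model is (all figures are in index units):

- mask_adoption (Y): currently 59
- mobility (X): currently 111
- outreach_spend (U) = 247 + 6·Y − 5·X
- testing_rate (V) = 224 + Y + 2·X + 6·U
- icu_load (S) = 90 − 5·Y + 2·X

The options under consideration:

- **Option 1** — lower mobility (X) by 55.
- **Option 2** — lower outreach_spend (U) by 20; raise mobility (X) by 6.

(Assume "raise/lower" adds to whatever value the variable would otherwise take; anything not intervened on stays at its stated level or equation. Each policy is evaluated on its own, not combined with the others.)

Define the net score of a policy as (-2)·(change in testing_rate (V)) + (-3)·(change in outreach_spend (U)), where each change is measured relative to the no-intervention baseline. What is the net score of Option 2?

Baseline:
  Y = 59
  X = 111
  U = 247 + 6·59 − 5·111 = 46
  V = 224 + 59 + 2·111 + 6·46 = 781
Option 2 (U − 20, X + 6):
  Y = 59
  X = 111 + 6 = 117
  U = 247 + 6·59 − 5·117 (−20 from intervention) = -4
  V = 224 + 59 + 2·117 + 6·(-4) = 493
ΔV = 493 − 781 = -288; ΔU = -4 − 46 = -50
Score = (-2)·(-288) + (-3)·(-50) = 726

726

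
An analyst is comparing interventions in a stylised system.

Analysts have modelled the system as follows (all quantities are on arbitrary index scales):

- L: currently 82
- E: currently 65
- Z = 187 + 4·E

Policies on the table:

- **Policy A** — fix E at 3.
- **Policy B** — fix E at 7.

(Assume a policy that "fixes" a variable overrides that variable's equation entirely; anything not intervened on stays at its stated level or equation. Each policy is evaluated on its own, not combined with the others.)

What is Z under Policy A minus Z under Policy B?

-16

Policy A (E := 3):
  E = 3
  Z = 187 + 4·3 = 199
Policy B (E := 7):
  E = 7
  Z = 187 + 4·7 = 215
Z: 199 − 215 = -16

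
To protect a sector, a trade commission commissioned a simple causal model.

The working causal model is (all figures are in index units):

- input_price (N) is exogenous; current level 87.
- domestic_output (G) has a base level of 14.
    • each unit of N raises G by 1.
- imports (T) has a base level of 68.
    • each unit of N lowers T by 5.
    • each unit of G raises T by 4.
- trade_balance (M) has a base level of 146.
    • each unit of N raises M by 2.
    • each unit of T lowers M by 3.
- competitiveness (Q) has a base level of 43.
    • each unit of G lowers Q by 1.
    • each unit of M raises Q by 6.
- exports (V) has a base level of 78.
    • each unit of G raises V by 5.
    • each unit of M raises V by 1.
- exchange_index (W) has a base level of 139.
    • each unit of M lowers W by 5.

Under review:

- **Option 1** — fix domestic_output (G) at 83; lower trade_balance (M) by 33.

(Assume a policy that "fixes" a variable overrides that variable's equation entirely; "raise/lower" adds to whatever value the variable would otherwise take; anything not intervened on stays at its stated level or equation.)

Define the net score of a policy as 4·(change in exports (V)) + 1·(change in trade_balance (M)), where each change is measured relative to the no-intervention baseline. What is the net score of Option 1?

Baseline:
  N = 87
  G = 14 + 87 = 101
  T = 68 − 5·87 + 4·101 = 37
  M = 146 + 2·87 − 3·37 = 209
  V = 78 + 5·101 + 209 = 792
Option 1 (G := 83, M − 33):
  N = 87
  G = 83
  T = 68 − 5·87 + 4·83 = -35
  M = 146 + 2·87 − 3·(-35) (−33 from intervention) = 392
  V = 78 + 5·83 + 392 = 885
ΔV = 885 − 792 = 93; ΔM = 392 − 209 = 183
Score = 4·93 + 1·183 = 555

555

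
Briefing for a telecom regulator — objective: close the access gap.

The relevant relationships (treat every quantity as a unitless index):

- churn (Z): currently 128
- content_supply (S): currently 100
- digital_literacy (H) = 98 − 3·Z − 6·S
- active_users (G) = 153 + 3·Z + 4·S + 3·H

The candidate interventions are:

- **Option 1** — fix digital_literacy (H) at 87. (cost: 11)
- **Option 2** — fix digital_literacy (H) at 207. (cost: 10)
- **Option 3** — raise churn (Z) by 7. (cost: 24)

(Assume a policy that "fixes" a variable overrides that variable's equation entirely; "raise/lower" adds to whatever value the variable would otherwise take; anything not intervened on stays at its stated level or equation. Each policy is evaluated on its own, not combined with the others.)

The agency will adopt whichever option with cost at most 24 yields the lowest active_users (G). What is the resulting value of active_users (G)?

-1763

Option 1 (H := 87):
  Z = 128
  S = 100
  H = 87
  G = 153 + 3·128 + 4·100 + 3·87 = 1198
Option 2 (H := 207):
  Z = 128
  S = 100
  H = 207
  G = 153 + 3·128 + 4·100 + 3·207 = 1558
Option 3 (Z + 7):
  Z = 128 + 7 = 135
  S = 100
  H = 98 − 3·135 − 6·100 = -907
  G = 153 + 3·135 + 4·100 + 3·(-907) = -1763
Comparing — Option 1: G=1198, Option 2: G=1558, Option 3: G=-1763. Lowest is -1763 (Option 3).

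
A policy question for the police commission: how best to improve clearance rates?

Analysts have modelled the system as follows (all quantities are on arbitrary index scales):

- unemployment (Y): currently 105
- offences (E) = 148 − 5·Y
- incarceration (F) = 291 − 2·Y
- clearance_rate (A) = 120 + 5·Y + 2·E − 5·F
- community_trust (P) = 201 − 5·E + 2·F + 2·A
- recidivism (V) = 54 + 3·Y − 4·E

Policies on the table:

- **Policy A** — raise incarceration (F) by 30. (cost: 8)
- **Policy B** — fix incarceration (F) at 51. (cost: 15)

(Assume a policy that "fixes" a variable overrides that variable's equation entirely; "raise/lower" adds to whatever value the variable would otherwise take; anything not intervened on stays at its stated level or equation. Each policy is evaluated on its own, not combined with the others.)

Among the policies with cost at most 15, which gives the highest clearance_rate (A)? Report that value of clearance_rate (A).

-364

Policy A (F + 30):
  Y = 105
  E = 148 − 5·105 = -377
  F = 291 − 2·105 (+30 from intervention) = 111
  A = 120 + 5·105 + 2·(-377) − 5·111 = -664
Policy B (F := 51):
  Y = 105
  E = 148 − 5·105 = -377
  F = 51
  A = 120 + 5·105 + 2·(-377) − 5·51 = -364
Comparing — Policy A: A=-664, Policy B: A=-364. Highest is -364 (Policy B).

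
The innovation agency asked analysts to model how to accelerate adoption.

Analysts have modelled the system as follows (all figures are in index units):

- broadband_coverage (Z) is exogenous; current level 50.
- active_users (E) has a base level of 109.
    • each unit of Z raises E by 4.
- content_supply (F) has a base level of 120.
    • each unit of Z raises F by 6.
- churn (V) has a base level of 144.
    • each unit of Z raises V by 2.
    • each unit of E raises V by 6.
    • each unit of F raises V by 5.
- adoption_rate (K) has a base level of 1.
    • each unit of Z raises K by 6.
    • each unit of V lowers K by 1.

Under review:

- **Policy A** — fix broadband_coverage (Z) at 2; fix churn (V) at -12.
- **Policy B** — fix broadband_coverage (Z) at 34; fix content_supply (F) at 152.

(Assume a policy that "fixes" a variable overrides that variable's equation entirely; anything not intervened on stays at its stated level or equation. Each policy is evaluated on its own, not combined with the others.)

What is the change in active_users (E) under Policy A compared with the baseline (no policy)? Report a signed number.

Baseline:
  Z = 50
  E = 109 + 4·50 = 309
Policy A (Z := 2, V := -12):
  Z = 2
  E = 109 + 4·2 = 117
Change in E: 117 − 309 = -192

-192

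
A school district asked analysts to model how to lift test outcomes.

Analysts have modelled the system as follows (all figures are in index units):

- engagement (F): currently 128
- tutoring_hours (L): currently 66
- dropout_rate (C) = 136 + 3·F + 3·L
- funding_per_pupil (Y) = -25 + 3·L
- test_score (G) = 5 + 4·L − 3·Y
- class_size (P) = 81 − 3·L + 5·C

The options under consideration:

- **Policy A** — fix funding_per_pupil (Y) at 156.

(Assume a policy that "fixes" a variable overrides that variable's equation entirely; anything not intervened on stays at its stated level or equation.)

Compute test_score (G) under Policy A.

-199

Policy A (Y := 156):
  L = 66
  Y = 156
  G = 5 + 4·66 − 3·156 = -199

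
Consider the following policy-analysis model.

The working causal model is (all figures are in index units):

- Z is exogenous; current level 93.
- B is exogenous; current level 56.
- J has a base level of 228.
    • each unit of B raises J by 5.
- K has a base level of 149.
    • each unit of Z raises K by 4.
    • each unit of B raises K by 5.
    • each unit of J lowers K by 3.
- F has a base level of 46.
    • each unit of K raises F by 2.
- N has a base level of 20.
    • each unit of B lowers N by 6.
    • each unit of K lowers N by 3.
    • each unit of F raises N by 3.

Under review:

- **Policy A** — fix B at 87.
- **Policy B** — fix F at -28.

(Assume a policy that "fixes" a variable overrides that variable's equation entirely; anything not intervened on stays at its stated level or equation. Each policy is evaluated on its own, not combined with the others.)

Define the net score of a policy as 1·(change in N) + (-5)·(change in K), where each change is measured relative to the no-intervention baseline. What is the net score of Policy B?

4116

Baseline:
  Z = 93
  B = 56
  J = 228 + 5·56 = 508
  K = 149 + 4·93 + 5·56 − 3·508 = -723
  F = 46 + 2·(-723) = -1400
  N = 20 − 6·56 − 3·(-723) + 3·(-1400) = -2347
Policy B (F := -28):
  Z = 93
  B = 56
  J = 228 + 5·56 = 508
  K = 149 + 4·93 + 5·56 − 3·508 = -723
  F = -28
  N = 20 − 6·56 − 3·(-723) + 3·(-28) = 1769
ΔN = 1769 − (-2347) = 4116; ΔK = -723 − (-723) = 0
Score = 1·4116 + (-5)·0 = 4116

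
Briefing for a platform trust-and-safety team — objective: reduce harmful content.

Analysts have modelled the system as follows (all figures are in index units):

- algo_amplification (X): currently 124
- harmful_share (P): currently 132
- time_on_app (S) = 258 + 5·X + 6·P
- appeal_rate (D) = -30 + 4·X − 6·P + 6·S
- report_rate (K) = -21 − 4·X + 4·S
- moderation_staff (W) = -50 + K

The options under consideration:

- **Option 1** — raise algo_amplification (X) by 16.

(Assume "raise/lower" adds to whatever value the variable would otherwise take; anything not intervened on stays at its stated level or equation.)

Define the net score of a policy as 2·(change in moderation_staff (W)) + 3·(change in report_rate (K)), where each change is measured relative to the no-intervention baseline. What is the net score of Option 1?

Baseline:
  X = 124
  P = 132
  S = 258 + 5·124 + 6·132 = 1670
  K = -21 − 4·124 + 4·1670 = 6163
  W = -50 + 6163 = 6113
Option 1 (X + 16):
  X = 124 + 16 = 140
  P = 132
  S = 258 + 5·140 + 6·132 = 1750
  K = -21 − 4·140 + 4·1750 = 6419
  W = -50 + 6419 = 6369
ΔW = 6369 − 6113 = 256; ΔK = 6419 − 6163 = 256
Score = 2·256 + 3·256 = 1280

1280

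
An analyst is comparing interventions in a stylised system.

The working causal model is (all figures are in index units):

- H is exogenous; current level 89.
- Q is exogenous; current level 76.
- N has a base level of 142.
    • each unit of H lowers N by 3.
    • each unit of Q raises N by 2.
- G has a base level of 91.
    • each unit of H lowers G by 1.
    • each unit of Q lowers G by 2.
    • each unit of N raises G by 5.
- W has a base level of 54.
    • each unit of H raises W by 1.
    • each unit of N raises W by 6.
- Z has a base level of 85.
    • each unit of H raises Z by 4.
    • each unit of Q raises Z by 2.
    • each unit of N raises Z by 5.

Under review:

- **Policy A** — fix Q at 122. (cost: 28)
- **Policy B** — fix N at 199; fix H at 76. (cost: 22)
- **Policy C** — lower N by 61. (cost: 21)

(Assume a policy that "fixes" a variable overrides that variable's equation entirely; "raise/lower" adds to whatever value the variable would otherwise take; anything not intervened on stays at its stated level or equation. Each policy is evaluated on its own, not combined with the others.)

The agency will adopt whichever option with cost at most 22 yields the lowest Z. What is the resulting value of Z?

Policy B (N := 199, H := 76):
  H = 76
  Q = 76
  N = 199
  Z = 85 + 4·76 + 2·76 + 5·199 = 1536
Policy C (N − 61):
  H = 89
  Q = 76
  N = 142 − 3·89 + 2·76 (−61 from intervention) = -34
  Z = 85 + 4·89 + 2·76 + 5·(-34) = 423
Comparing — Policy B: Z=1536, Policy C: Z=423. Lowest is 423 (Policy C).

423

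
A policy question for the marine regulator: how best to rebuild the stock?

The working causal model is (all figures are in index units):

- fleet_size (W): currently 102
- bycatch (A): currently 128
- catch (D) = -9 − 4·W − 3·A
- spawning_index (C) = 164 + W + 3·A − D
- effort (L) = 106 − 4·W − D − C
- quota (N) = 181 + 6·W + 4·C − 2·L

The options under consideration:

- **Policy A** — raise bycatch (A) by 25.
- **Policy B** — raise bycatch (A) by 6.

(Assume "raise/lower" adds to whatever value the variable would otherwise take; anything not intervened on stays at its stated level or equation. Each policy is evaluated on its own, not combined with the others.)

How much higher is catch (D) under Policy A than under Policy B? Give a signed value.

-57

Policy A (A + 25):
  W = 102
  A = 128 + 25 = 153
  D = -9 − 4·102 − 3·153 = -876
Policy B (A + 6):
  W = 102
  A = 128 + 6 = 134
  D = -9 − 4·102 − 3·134 = -819
D: -876 − (-819) = -57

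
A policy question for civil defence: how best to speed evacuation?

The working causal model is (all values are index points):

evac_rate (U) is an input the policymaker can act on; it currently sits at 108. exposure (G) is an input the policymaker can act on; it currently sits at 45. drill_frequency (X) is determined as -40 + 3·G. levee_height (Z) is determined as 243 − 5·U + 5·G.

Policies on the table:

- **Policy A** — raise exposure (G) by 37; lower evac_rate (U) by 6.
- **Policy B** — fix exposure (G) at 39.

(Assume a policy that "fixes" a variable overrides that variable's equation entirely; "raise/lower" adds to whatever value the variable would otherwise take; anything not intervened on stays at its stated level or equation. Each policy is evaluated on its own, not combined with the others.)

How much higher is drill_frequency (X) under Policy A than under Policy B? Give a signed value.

129

Policy A (G + 37, U − 6):
  G = 45 + 37 = 82
  X = -40 + 3·82 = 206
Policy B (G := 39):
  G = 39
  X = -40 + 3·39 = 77
X: 206 − 77 = 129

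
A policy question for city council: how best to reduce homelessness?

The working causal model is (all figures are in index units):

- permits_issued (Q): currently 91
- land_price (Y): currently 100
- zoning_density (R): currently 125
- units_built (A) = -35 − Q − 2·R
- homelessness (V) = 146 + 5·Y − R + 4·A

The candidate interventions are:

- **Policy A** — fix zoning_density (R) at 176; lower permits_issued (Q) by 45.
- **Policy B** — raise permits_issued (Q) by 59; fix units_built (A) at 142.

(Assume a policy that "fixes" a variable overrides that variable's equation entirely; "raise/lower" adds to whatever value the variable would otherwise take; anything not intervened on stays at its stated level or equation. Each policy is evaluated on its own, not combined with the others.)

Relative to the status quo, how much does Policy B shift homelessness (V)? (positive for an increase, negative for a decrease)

Baseline:
  Q = 91
  Y = 100
  R = 125
  A = -35 − 91 − 2·125 = -376
  V = 146 + 5·100 − 125 + 4·(-376) = -983
Policy B (Q + 59, A := 142):
  Q = 91 + 59 = 150
  Y = 100
  R = 125
  A = 142
  V = 146 + 5·100 − 125 + 4·142 = 1089
Change in V: 1089 − (-983) = 2072

2072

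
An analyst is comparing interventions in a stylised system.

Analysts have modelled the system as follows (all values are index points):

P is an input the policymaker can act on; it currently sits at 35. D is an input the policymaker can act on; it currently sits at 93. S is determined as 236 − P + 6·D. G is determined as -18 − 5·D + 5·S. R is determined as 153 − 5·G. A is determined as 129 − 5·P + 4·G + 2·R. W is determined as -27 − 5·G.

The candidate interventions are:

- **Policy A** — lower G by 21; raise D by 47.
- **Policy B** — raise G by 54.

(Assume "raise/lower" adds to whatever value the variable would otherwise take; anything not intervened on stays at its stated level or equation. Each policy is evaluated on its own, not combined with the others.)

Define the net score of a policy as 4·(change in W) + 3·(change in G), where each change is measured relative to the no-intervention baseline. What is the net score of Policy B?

Baseline:
  P = 35
  D = 93
  S = 236 − 35 + 6·93 = 759
  G = -18 − 5·93 + 5·759 = 3312
  W = -27 − 5·3312 = -16587
Policy B (G + 54):
  P = 35
  D = 93
  S = 236 − 35 + 6·93 = 759
  G = -18 − 5·93 + 5·759 (+54 from intervention) = 3366
  W = -27 − 5·3366 = -16857
ΔW = -16857 − (-16587) = -270; ΔG = 3366 − 3312 = 54
Score = 4·(-270) + 3·54 = -918

-918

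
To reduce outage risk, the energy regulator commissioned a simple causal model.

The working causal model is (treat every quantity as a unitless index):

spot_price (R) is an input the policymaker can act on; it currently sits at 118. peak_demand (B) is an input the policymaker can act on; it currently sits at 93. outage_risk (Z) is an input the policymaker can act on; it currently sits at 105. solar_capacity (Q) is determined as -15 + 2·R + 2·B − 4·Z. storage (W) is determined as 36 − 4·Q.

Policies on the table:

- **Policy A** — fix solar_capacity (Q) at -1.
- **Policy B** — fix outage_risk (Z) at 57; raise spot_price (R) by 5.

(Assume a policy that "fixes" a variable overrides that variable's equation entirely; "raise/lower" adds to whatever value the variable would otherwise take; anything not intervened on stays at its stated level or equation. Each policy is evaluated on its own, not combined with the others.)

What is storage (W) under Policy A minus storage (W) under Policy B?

760

Policy A (Q := -1):
  R = 118
  B = 93
  Z = 105
  Q = -1
  W = 36 − 4·(-1) = 40
Policy B (Z := 57, R + 5):
  R = 118 + 5 = 123
  B = 93
  Z = 57
  Q = -15 + 2·123 + 2·93 − 4·57 = 189
  W = 36 − 4·189 = -720
W: 40 − (-720) = 760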